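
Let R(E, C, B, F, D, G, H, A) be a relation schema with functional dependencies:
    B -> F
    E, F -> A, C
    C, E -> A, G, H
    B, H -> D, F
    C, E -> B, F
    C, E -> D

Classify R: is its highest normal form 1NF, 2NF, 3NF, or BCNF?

2NF

Candidate keys: {B, E}, {C, E}, {E, F}. Prime attributes: {B, C, E, F}.
B -> F: {B}⁺ = {B, F}, which is not all of the attributes, so the left side is not a superkey — BCNF is violated.
B, H -> D, F determines the non-prime attribute {D} from a non-superkey — 3NF is violated.
No proper subset of a key has a non-prime attribute in its closure, so there is no partial dependency; 2NF holds.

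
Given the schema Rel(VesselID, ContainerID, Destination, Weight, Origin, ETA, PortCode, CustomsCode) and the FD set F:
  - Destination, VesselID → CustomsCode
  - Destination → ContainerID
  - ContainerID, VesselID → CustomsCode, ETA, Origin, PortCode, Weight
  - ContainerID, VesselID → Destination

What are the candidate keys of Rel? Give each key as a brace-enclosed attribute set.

{ContainerID, VesselID}, {Destination, VesselID}

No FD produces {VesselID}, so it must be in every candidate key.
{ContainerID, VesselID}⁺ = {ContainerID, CustomsCode, Destination, ETA, Origin, PortCode, VesselID, Weight}, which is every attribute, so {ContainerID, VesselID} is a candidate key.
{Destination, VesselID}⁺ = {ContainerID, CustomsCode, Destination, ETA, Origin, PortCode, VesselID, Weight}, which is every attribute, so {Destination, VesselID} is a candidate key.
Any other superkey properly contains one of these, so there are no further candidate keys.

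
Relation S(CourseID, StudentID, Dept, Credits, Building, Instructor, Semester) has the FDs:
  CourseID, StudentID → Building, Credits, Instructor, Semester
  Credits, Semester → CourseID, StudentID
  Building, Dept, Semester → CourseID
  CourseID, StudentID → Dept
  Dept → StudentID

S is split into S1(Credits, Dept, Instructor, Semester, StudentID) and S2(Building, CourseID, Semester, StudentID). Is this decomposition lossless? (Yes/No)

No

S1 ∩ S2 = {Semester, StudentID}; its closure under F is {Semester, StudentID}.
Neither S1 nor S2 is contained in that closure, so the decomposition is lossy.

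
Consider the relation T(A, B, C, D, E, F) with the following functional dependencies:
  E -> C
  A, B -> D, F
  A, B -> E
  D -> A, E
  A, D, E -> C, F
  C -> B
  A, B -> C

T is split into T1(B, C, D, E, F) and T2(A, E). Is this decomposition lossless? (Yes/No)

No

The shared attributes are {E} and {E}⁺ = {B, C, E}.
Neither T1 nor T2 is contained in that closure, so the decomposition is lossy.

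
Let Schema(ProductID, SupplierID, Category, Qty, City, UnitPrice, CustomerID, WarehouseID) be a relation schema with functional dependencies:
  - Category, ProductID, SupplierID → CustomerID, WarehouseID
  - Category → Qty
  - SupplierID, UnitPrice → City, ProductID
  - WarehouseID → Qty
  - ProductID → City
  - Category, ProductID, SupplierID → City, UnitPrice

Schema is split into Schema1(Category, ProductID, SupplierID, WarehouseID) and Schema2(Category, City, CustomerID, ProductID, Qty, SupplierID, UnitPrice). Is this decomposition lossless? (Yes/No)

Common attributes: {Category, ProductID, SupplierID}; their closure is {Category, City, CustomerID, ProductID, Qty, SupplierID, UnitPrice, WarehouseID}.
Since Schema1 ⊆ {Category, City, CustomerID, ProductID, Qty, SupplierID, UnitPrice, WarehouseID}, the intersection is a superkey of Schema1; the decomposition is lossless.

Yes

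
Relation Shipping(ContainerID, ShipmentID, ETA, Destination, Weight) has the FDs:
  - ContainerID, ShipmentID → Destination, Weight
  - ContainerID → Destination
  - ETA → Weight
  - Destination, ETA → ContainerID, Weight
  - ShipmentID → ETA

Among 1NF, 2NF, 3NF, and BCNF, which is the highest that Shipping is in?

1NF

Candidate keys: {ContainerID, ShipmentID}, {Destination, ShipmentID}. Prime attributes: {ContainerID, Destination, ShipmentID}.
ContainerID → Destination breaks BCNF: {ContainerID}⁺ = {ContainerID, Destination}, so {ContainerID} is not a superkey.
ETA → Weight determines the non-prime attribute {Weight} from a non-superkey — 3NF is violated.
{ShipmentID} is a proper subset of the key {ContainerID, ShipmentID}, and {ShipmentID}⁺ contains the non-prime attributes {ETA, Weight} — a partial dependency, so 2NF is violated.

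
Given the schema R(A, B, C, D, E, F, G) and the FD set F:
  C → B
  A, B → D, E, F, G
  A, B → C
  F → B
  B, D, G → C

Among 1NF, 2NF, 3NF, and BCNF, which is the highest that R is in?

3NF

Candidate keys: {A, B}, {A, C}, {A, F}. Prime attributes: {A, B, C, F}.
For C → B we have {C}⁺ = {B, C}; {C} is not a superkey, so BCNF fails.
But every attribute on its right side ({B}) is prime, and the same holds for every other non-superkey FD, so 3NF still holds.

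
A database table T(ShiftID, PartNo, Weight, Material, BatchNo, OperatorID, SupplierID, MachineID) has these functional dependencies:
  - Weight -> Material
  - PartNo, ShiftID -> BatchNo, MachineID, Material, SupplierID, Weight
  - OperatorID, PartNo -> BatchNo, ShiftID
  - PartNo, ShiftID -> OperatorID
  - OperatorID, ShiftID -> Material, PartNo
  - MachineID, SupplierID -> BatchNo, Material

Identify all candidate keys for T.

{OperatorID, PartNo}, {OperatorID, ShiftID}, {PartNo, ShiftID}

Closure of {OperatorID, PartNo} is {BatchNo, MachineID, Material, OperatorID, PartNo, ShiftID, SupplierID, Weight}, the whole schema; {OperatorID, PartNo} is a candidate key.
Closure of {OperatorID, ShiftID} is {BatchNo, MachineID, Material, OperatorID, PartNo, ShiftID, SupplierID, Weight}, the whole schema; {OperatorID, ShiftID} is a candidate key.
Closure of {PartNo, ShiftID} is {BatchNo, MachineID, Material, OperatorID, PartNo, ShiftID, SupplierID, Weight}, the whole schema; {PartNo, ShiftID} is a candidate key.
Any other superkey properly contains one of these, so there are no further candidate keys.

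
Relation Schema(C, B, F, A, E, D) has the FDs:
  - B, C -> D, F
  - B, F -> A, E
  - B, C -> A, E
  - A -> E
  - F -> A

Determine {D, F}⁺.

{A, D, E, F}

Start with {D, F}.
F -> A applies; add {A} → now {A, D, F}.
A -> E applies; add {E} → now {A, D, E, F}.
No further FD applies.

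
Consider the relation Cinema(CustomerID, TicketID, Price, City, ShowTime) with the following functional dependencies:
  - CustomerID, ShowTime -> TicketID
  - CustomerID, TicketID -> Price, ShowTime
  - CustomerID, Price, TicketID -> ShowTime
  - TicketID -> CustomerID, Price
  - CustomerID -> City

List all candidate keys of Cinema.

{TicketID} is a candidate key since {TicketID}⁺ = {City, CustomerID, Price, ShowTime, TicketID} covers every attribute.
{CustomerID, ShowTime} is a candidate key since {CustomerID, ShowTime}⁺ = {City, CustomerID, Price, ShowTime, TicketID} covers every attribute.
Any other superkey properly contains one of these, so there are no further candidate keys.

{CustomerID, ShowTime}, {TicketID}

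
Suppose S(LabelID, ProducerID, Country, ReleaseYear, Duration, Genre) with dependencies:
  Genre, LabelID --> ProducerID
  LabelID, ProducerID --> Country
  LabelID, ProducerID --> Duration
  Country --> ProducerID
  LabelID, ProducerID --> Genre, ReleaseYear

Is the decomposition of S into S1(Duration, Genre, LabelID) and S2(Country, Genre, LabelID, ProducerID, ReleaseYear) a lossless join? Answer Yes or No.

Yes

S1 ∩ S2 = {Genre, LabelID}; its closure under F is {Country, Duration, Genre, LabelID, ProducerID, ReleaseYear}.
This includes all of S1, so the common attributes are a superkey of S1 — the join is lossless.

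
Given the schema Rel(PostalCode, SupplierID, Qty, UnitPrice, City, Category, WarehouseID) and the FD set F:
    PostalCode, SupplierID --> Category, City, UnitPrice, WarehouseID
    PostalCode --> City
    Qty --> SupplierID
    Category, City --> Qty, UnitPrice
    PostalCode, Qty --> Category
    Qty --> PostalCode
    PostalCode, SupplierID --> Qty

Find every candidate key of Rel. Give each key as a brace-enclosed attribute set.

{Category, City}, {Category, PostalCode}, {PostalCode, SupplierID}, {Qty}

{Qty}⁺ = {Category, City, PostalCode, Qty, SupplierID, UnitPrice, WarehouseID}, which is every attribute, so {Qty} is a candidate key.
{Category, City}⁺ = {Category, City, PostalCode, Qty, SupplierID, UnitPrice, WarehouseID}, which is every attribute, so {Category, City} is a candidate key.
{Category, PostalCode}⁺ = {Category, City, PostalCode, Qty, SupplierID, UnitPrice, WarehouseID}, which is every attribute, so {Category, PostalCode} is a candidate key.
{PostalCode, SupplierID}⁺ = {Category, City, PostalCode, Qty, SupplierID, UnitPrice, WarehouseID}, which is every attribute, so {PostalCode, SupplierID} is a candidate key.
These are minimal and exhaustive — every other superkey contains one of them.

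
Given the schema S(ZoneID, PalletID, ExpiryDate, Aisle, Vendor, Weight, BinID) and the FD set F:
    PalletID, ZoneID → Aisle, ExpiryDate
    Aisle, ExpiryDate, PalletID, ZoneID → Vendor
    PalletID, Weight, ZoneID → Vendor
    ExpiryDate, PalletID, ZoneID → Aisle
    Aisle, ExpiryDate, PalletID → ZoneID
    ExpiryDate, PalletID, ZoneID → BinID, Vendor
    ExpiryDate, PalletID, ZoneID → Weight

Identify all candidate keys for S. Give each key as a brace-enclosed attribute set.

{Aisle, ExpiryDate, PalletID}, {PalletID, ZoneID}

Attributes never on any right-hand side: {PalletID} — every candidate key must contain it.
Closure of {PalletID, ZoneID} is {Aisle, BinID, ExpiryDate, PalletID, Vendor, Weight, ZoneID}, the whole schema; {PalletID, ZoneID} is a candidate key.
Closure of {Aisle, ExpiryDate, PalletID} is {Aisle, BinID, ExpiryDate, PalletID, Vendor, Weight, ZoneID}, the whole schema; {Aisle, ExpiryDate, PalletID} is a candidate key.
Any other superkey properly contains one of these, so there are no further candidate keys.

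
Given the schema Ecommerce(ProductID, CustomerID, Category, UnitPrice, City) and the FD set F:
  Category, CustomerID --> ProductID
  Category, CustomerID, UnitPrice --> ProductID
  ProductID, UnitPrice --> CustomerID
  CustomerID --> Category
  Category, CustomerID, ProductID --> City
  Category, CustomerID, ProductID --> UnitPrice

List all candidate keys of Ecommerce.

{CustomerID}⁺ = {Category, City, CustomerID, ProductID, UnitPrice} — all of the relation — so {CustomerID} is a candidate key.
{ProductID, UnitPrice}⁺ = {Category, City, CustomerID, ProductID, UnitPrice} — all of the relation — so {ProductID, UnitPrice} is a candidate key.
These are minimal and exhaustive — every other superkey contains one of them.

{CustomerID}, {ProductID, UnitPrice}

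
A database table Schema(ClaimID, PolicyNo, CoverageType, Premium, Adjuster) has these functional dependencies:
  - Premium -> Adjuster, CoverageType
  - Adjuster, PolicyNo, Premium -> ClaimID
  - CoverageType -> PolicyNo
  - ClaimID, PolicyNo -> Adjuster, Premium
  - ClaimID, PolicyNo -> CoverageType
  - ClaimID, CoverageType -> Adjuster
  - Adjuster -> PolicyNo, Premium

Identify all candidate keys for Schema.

{Adjuster}⁺ = {Adjuster, ClaimID, CoverageType, PolicyNo, Premium} — all of the relation — so {Adjuster} is a candidate key.
{Premium}⁺ = {Adjuster, ClaimID, CoverageType, PolicyNo, Premium} — all of the relation — so {Premium} is a candidate key.
{ClaimID, CoverageType}⁺ = {Adjuster, ClaimID, CoverageType, PolicyNo, Premium} — all of the relation — so {ClaimID, CoverageType} is a candidate key.
{ClaimID, PolicyNo}⁺ = {Adjuster, ClaimID, CoverageType, PolicyNo, Premium} — all of the relation — so {ClaimID, PolicyNo} is a candidate key.
No proper subset of any of these is a key, and no other minimal superkey exists.

{Adjuster}, {ClaimID, CoverageType}, {ClaimID, PolicyNo}, {Premium}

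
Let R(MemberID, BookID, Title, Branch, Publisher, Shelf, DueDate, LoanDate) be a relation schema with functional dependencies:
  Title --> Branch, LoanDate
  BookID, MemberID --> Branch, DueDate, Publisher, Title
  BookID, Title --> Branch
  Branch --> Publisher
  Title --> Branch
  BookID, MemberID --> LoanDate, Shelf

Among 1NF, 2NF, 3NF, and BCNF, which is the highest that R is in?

Candidate key: {BookID, MemberID}. Prime attributes: {BookID, MemberID}.
Title --> Branch, LoanDate breaks BCNF: {Title}⁺ = {Branch, LoanDate, Publisher, Title}, so {Title} is not a superkey.
Title --> Branch, LoanDate has non-prime {Branch, LoanDate} on the right and a non-superkey on the left, so 3NF fails.
No proper subset of a key has a non-prime attribute in its closure, so there is no partial dependency; 2NF holds.

2NF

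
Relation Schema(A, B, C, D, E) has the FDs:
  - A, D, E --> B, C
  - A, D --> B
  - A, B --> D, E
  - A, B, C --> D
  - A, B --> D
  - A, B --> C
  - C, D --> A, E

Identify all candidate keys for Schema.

{A, B}, {A, D}, {C, D}

{A, B}⁺ = {A, B, C, D, E}, which is every attribute, so {A, B} is a candidate key.
{A, D}⁺ = {A, B, C, D, E}, which is every attribute, so {A, D} is a candidate key.
{C, D}⁺ = {A, B, C, D, E}, which is every attribute, so {C, D} is a candidate key.
These are minimal and exhaustive — every other superkey contains one of them.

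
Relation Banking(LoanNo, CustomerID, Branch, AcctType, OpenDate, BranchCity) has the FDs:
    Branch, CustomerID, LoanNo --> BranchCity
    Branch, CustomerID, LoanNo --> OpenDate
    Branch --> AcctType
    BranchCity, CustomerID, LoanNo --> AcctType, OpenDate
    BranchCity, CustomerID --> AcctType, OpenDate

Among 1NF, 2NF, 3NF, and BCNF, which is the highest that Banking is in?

1NF

Candidate key: {Branch, CustomerID, LoanNo}. Prime attributes: {Branch, CustomerID, LoanNo}.
Branch --> AcctType: {Branch}⁺ = {AcctType, Branch}, which is not all of the attributes, so the left side is not a superkey — BCNF is violated.
Branch --> AcctType determines the non-prime attribute {AcctType} from a non-superkey — 3NF is violated.
The proper key subset {Branch} of {Branch, CustomerID, LoanNo} determines non-prime {AcctType}, so the relation is not even in 2NF.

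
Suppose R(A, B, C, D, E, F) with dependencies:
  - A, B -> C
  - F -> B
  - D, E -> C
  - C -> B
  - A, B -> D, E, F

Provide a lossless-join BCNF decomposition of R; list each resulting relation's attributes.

Candidate keys of the original relation: {A, B}, {A, C}, {A, D, E}, {A, F}.
{A, B, C, D, E, F}: {F} determines {B, F} here but is not a superkey — split on F -> B, giving {B, F} and {A, C, D, E, F}.
{B, F} is in BCNF.
{A, C, D, E, F}: {D, E} determines {C, D, E} here but is not a superkey — split on D, E -> C, giving {C, D, E} and {A, D, E, F}.
{C, D, E} is in BCNF.
{A, D, E, F} is in BCNF.

{A, D, E, F}; {B, F}; {C, D, E}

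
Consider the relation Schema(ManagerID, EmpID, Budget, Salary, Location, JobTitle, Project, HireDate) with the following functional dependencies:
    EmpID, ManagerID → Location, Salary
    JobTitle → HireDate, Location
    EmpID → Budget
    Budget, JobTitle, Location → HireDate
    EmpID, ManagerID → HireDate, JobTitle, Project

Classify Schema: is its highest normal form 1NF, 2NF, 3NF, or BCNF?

1NF

Candidate key: {EmpID, ManagerID}. Prime attributes: {EmpID, ManagerID}.
For JobTitle → HireDate, Location we have {JobTitle}⁺ = {HireDate, JobTitle, Location}; {JobTitle} is not a superkey, so BCNF fails.
JobTitle → HireDate, Location has non-prime {HireDate, Location} on the right and a non-superkey on the left, so 3NF fails.
{EmpID} is a proper subset of the key {EmpID, ManagerID}, and {EmpID}⁺ contains the non-prime attribute {Budget} — a partial dependency, so 2NF is violated.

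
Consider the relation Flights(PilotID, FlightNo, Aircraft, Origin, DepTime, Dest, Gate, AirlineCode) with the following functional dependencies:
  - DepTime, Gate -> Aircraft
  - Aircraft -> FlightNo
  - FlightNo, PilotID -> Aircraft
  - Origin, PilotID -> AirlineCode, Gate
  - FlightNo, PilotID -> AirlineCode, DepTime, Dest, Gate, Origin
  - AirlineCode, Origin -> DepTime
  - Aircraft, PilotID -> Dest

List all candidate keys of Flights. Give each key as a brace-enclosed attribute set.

{PilotID} never appears on the right of any FD, so every key must include it.
{Aircraft, PilotID}⁺ = {Aircraft, AirlineCode, DepTime, Dest, FlightNo, Gate, Origin, PilotID} — all of the relation — so {Aircraft, PilotID} is a candidate key.
{FlightNo, PilotID}⁺ = {Aircraft, AirlineCode, DepTime, Dest, FlightNo, Gate, Origin, PilotID} — all of the relation — so {FlightNo, PilotID} is a candidate key.
{Origin, PilotID}⁺ = {Aircraft, AirlineCode, DepTime, Dest, FlightNo, Gate, Origin, PilotID} — all of the relation — so {Origin, PilotID} is a candidate key.
{DepTime, Gate, PilotID}⁺ = {Aircraft, AirlineCode, DepTime, Dest, FlightNo, Gate, Origin, PilotID} — all of the relation — so {DepTime, Gate, PilotID} is a candidate key.
No proper subset of any of these is a key, and no other minimal superkey exists.

{Aircraft, PilotID}, {DepTime, Gate, PilotID}, {FlightNo, PilotID}, {Origin, PilotID}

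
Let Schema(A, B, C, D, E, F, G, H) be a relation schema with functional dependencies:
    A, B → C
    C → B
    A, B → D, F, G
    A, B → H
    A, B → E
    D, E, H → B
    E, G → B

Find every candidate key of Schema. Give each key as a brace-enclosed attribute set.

{A, B}, {A, C}, {A, D, E, H}, {A, E, G}

{A} never appears on the right of any FD, so every key must include it.
{A, B} is a candidate key since {A, B}⁺ = {A, B, C, D, E, F, G, H} covers every attribute.
{A, C} is a candidate key since {A, C}⁺ = {A, B, C, D, E, F, G, H} covers every attribute.
{A, E, G} is a candidate key since {A, E, G}⁺ = {A, B, C, D, E, F, G, H} covers every attribute.
{A, D, E, H} is a candidate key since {A, D, E, H}⁺ = {A, B, C, D, E, F, G, H} covers every attribute.
These are minimal and exhaustive — every other superkey contains one of them.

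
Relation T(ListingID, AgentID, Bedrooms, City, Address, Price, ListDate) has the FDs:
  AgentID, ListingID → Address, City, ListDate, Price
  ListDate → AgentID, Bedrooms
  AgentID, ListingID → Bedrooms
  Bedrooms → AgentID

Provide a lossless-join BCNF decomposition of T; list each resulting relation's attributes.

Candidate keys of the original relation: {AgentID, ListingID}, {Bedrooms, ListingID}, {ListDate, ListingID}.
In {Address, AgentID, Bedrooms, City, ListDate, ListingID, Price}, {ListDate} is not a superkey ({ListDate}⁺ restricted to this set is {AgentID, Bedrooms, ListDate}), so split on ListDate → AgentID, Bedrooms into {AgentID, Bedrooms, ListDate} and {Address, City, ListDate, ListingID, Price}.
In {AgentID, Bedrooms, ListDate}, {Bedrooms} is not a superkey ({Bedrooms}⁺ restricted to this set is {AgentID, Bedrooms}), so split on Bedrooms → AgentID into {AgentID, Bedrooms} and {Bedrooms, ListDate}.
{AgentID, Bedrooms} is in BCNF.
{Bedrooms, ListDate} is in BCNF.
{Address, City, ListDate, ListingID, Price} is in BCNF.

{Address, City, ListDate, ListingID, Price}; {AgentID, Bedrooms}; {Bedrooms, ListDate}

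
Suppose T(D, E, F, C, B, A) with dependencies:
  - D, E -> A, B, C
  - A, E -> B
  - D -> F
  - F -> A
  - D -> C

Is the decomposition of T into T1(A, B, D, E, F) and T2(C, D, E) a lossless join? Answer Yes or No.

T1 ∩ T2 = {D, E}; its closure under F is {A, B, C, D, E, F}.
T1 is contained in that closure, so T1 ∩ T2 -> T1 holds and the join is lossless.

Yes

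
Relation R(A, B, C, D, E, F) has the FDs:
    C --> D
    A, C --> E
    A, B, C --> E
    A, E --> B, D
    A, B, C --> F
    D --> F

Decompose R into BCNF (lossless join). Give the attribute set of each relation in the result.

Candidate key of the original relation: {A, C}.
{A, B, C, D, E, F}: {C} determines {C, D, F} here but is not a superkey — split on C --> D, F, giving {C, D, F} and {A, B, C, E}.
{C, D, F}: {D} determines {D, F} here but is not a superkey — split on D --> F, giving {D, F} and {C, D}.
{D, F} is in BCNF.
{C, D} is in BCNF.
{A, B, C, E}: {A, E} determines {A, B, E} here but is not a superkey — split on A, E --> B, giving {A, B, E} and {A, C, E}.
{A, B, E} is in BCNF.
{A, C, E} is in BCNF.

{A, B, E}; {A, C, E}; {C, D}; {D, F}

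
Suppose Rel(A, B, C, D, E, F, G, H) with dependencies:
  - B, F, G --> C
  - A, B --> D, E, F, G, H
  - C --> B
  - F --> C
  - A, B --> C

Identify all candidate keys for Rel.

No FD produces {A}, so it must be in every candidate key.
{A, B}⁺ = {A, B, C, D, E, F, G, H} — all of the relation — so {A, B} is a candidate key.
{A, C}⁺ = {A, B, C, D, E, F, G, H} — all of the relation — so {A, C} is a candidate key.
{A, F}⁺ = {A, B, C, D, E, F, G, H} — all of the relation — so {A, F} is a candidate key.
These are minimal and exhaustive — every other superkey contains one of them.

{A, B}, {A, C}, {A, F}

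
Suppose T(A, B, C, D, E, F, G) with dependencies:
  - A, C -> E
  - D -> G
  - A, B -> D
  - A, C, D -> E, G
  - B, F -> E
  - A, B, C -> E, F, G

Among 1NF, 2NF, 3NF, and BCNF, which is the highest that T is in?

1NF

Candidate key: {A, B, C}. Prime attributes: {A, B, C}.
A, C -> E: {A, C}⁺ = {A, C, E}, which is not all of the attributes, so the left side is not a superkey — BCNF is violated.
Because {E} is non-prime and the left side of A, C -> E is not a superkey, the relation is not in 3NF.
Since {A, B} ⊂ {A, B, C} and {A, B}⁺ ⊇ {D, G} with {D, G} non-prime, there is a partial dependency; 2NF fails.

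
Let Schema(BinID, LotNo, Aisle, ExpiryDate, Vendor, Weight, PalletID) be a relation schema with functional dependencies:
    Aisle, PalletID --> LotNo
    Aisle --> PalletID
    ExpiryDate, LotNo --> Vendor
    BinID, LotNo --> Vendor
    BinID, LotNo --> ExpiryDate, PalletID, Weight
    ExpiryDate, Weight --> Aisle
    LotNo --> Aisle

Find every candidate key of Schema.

No FD produces {BinID}, so it must be in every candidate key.
{Aisle, BinID} is a candidate key since {Aisle, BinID}⁺ = {Aisle, BinID, ExpiryDate, LotNo, PalletID, Vendor, Weight} covers every attribute.
{BinID, LotNo} is a candidate key since {BinID, LotNo}⁺ = {Aisle, BinID, ExpiryDate, LotNo, PalletID, Vendor, Weight} covers every attribute.
{BinID, ExpiryDate, Weight} is a candidate key since {BinID, ExpiryDate, Weight}⁺ = {Aisle, BinID, ExpiryDate, LotNo, PalletID, Vendor, Weight} covers every attribute.
These are minimal and exhaustive — every other superkey contains one of them.

{Aisle, BinID}, {BinID, ExpiryDate, Weight}, {BinID, LotNo}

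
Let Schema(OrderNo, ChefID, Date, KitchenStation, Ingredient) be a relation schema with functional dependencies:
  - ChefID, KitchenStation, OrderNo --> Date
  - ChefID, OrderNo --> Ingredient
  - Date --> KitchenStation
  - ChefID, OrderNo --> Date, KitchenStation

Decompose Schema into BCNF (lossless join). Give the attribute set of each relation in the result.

{ChefID, Date, Ingredient, OrderNo}; {Date, KitchenStation}

Candidate key of the original relation: {ChefID, OrderNo}.
{ChefID, Date, Ingredient, KitchenStation, OrderNo}: {Date} determines {Date, KitchenStation} here but is not a superkey — split on Date --> KitchenStation, giving {Date, KitchenStation} and {ChefID, Date, Ingredient, OrderNo}.
{Date, KitchenStation} has no BCNF violation.
{ChefID, Date, Ingredient, OrderNo} has no BCNF violation.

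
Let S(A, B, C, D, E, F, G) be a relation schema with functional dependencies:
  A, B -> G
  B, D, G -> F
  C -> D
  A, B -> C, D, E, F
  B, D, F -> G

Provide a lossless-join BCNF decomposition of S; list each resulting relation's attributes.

{A, B, C, E, G}; {B, D, F, G}; {C, D}

Candidate key of the original relation: {A, B}.
In {A, B, C, D, E, F, G}, {B, D, G} is not a superkey ({B, D, G}⁺ restricted to this set is {B, D, F, G}), so split on B, D, G -> F into {B, D, F, G} and {A, B, C, D, E, G}.
{B, D, F, G}: every determinant is a superkey — BCNF.
In {A, B, C, D, E, G}, {C} is not a superkey ({C}⁺ restricted to this set is {C, D}), so split on C -> D into {C, D} and {A, B, C, E, G}.
{C, D}: every determinant is a superkey — BCNF.
{A, B, C, E, G}: every determinant is a superkey — BCNF.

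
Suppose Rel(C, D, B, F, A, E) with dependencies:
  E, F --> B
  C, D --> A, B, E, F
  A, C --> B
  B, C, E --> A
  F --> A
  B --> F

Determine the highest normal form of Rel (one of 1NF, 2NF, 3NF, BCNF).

Candidate key: {C, D}. Prime attributes: {C, D}.
E, F --> B breaks BCNF: {E, F}⁺ = {A, B, E, F}, so {E, F} is not a superkey.
Because {B} is non-prime and the left side of E, F --> B is not a superkey, the relation is not in 3NF.
Checking every proper subset of each key, none determines a non-prime attribute — 2NF is satisfied.

2NF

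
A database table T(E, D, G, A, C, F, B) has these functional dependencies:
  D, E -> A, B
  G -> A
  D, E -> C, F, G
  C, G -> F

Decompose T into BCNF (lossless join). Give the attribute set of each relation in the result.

Candidate key of the original relation: {D, E}.
In {A, B, C, D, E, F, G}, {G} is not a superkey ({G}⁺ restricted to this set is {A, G}), so split on G -> A into {A, G} and {B, C, D, E, F, G}.
{A, G} is in BCNF.
In {B, C, D, E, F, G}, {C, G} is not a superkey ({C, G}⁺ restricted to this set is {C, F, G}), so split on C, G -> F into {C, F, G} and {B, C, D, E, G}.
{C, F, G} is in BCNF.
{B, C, D, E, G} is in BCNF.

{A, G}; {B, C, D, E, G}; {C, F, G}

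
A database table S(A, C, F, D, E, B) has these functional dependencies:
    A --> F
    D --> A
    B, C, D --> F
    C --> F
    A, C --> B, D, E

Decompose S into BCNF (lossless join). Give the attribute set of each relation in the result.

Candidate keys of the original relation: {A, C}, {C, D}.
Within {A, B, C, D, E, F}: {A}⁺ ∩ {A, B, C, D, E, F} = {A, F}, not the whole set, so A --> F violates BCNF; decompose into {A, F} and {A, B, C, D, E}.
{A, F} is in BCNF.
Within {A, B, C, D, E}: {D}⁺ ∩ {A, B, C, D, E} = {A, D}, not the whole set, so D --> A violates BCNF; decompose into {A, D} and {B, C, D, E}.
{A, D} is in BCNF.
{B, C, D, E} is in BCNF.

{A, D}; {A, F}; {B, C, D, E}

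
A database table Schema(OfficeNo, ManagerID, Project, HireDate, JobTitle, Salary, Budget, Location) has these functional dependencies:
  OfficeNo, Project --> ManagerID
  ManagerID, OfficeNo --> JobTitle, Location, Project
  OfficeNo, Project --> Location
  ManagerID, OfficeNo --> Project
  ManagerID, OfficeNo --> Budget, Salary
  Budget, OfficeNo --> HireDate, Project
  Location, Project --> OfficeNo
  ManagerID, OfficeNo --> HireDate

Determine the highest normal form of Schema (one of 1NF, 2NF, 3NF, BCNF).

BCNF

Candidate keys: {Budget, OfficeNo}, {Location, Project}, {ManagerID, OfficeNo}, {OfficeNo, Project}. Prime attributes: {Budget, Location, ManagerID, OfficeNo, Project}.
The left-hand side of every FD is a superkey, so BCNF is satisfied.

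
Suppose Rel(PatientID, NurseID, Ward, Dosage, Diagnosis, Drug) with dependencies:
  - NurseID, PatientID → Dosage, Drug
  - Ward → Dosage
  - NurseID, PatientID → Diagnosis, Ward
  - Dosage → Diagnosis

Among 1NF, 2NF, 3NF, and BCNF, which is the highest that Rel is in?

Candidate key: {NurseID, PatientID}. Prime attributes: {NurseID, PatientID}.
Ward → Dosage: {Ward}⁺ = {Diagnosis, Dosage, Ward}, which is not all of the attributes, so the left side is not a superkey — BCNF is violated.
Because {Dosage} is non-prime and the left side of Ward → Dosage is not a superkey, the relation is not in 3NF.
Checking every proper subset of each key, none determines a non-prime attribute — 2NF is satisfied.

2NF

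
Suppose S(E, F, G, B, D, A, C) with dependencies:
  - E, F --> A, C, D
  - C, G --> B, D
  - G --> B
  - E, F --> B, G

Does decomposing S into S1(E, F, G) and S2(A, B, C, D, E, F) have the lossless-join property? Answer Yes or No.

Common attributes: {E, F}; their closure is {A, B, C, D, E, F, G}.
S1 is contained in that closure, so S1 ∩ S2 --> S1 holds and the join is lossless.

Yes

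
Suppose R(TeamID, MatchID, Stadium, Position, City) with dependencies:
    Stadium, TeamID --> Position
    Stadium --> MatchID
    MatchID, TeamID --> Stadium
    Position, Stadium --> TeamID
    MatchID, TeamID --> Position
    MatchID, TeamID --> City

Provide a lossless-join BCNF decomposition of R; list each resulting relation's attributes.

{City, Position, Stadium, TeamID}; {MatchID, Stadium}

Candidate keys of the original relation: {MatchID, TeamID}, {Position, Stadium}, {Stadium, TeamID}.
In {City, MatchID, Position, Stadium, TeamID}, {Stadium} is not a superkey ({Stadium}⁺ restricted to this set is {MatchID, Stadium}), so split on Stadium --> MatchID into {MatchID, Stadium} and {City, Position, Stadium, TeamID}.
{MatchID, Stadium} is in BCNF.
{City, Position, Stadium, TeamID} is in BCNF.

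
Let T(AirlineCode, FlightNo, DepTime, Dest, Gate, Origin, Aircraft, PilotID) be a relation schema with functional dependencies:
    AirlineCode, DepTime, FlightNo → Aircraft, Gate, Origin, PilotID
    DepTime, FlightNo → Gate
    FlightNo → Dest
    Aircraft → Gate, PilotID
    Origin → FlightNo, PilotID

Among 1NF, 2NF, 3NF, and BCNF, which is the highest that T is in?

1NF

Candidate keys: {AirlineCode, DepTime, FlightNo}, {AirlineCode, DepTime, Origin}. Prime attributes: {AirlineCode, DepTime, FlightNo, Origin}.
DepTime, FlightNo → Gate: {DepTime, FlightNo}⁺ = {DepTime, Dest, FlightNo, Gate}, which is not all of the attributes, so the left side is not a superkey — BCNF is violated.
Because {Gate} is non-prime and the left side of DepTime, FlightNo → Gate is not a superkey, the relation is not in 3NF.
Since {FlightNo} ⊂ {AirlineCode, DepTime, FlightNo} and {FlightNo}⁺ ⊇ {Dest} with {Dest} non-prime, there is a partial dependency; 2NF fails.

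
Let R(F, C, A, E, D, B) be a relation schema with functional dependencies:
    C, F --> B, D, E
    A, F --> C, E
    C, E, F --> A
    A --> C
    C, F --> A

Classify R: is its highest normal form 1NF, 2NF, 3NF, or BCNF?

3NF

Candidate keys: {A, F}, {C, F}. Prime attributes: {A, C, F}.
A --> C: {A}⁺ = {A, C}, which is not all of the attributes, so the left side is not a superkey — BCNF is violated.
Since {C} ⊆ prime attributes and every other non-superkey FD also has a prime right side, the schema is in 3NF.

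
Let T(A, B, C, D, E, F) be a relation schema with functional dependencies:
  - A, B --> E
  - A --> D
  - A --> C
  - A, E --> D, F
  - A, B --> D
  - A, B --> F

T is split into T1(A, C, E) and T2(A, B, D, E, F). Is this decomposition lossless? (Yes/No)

Yes

T1 ∩ T2 = {A, E}; its closure under F is {A, C, D, E, F}.
T1 is contained in that closure, so T1 ∩ T2 --> T1 holds and the join is lossless.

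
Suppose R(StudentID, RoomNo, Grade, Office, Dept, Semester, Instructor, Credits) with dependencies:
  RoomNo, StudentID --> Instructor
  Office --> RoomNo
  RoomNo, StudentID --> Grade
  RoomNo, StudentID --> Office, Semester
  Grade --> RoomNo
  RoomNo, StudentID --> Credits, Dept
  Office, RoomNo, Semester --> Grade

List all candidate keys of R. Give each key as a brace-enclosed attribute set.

{Grade, StudentID}, {Office, StudentID}, {RoomNo, StudentID}

{StudentID} never appears on the right of any FD, so every key must include it.
{Grade, StudentID} is a candidate key since {Grade, StudentID}⁺ = {Credits, Dept, Grade, Instructor, Office, RoomNo, Semester, StudentID} covers every attribute.
{Office, StudentID} is a candidate key since {Office, StudentID}⁺ = {Credits, Dept, Grade, Instructor, Office, RoomNo, Semester, StudentID} covers every attribute.
{RoomNo, StudentID} is a candidate key since {RoomNo, StudentID}⁺ = {Credits, Dept, Grade, Instructor, Office, RoomNo, Semester, StudentID} covers every attribute.
These are minimal and exhaustive — every other superkey contains one of them.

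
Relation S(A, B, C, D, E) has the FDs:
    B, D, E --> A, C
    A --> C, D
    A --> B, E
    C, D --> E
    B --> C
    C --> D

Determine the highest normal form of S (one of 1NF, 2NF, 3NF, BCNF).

Candidate keys: {A}, {B}. Prime attributes: {A, B}.
C, D --> E breaks BCNF: {C, D}⁺ = {C, D, E}, so {C, D} is not a superkey.
Because {E} is non-prime and the left side of C, D --> E is not a superkey, the relation is not in 3NF.
All keys have size 1, which rules out partial dependencies — 2NF is satisfied.

2NF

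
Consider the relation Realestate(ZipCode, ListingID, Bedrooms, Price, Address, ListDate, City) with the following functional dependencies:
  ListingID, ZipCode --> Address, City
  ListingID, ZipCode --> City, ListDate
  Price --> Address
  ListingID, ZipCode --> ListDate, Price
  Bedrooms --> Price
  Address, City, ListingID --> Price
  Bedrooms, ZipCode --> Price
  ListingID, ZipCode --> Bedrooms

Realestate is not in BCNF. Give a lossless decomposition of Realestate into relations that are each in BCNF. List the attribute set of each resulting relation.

Candidate key of the original relation: {ListingID, ZipCode}.
In {Address, Bedrooms, City, ListDate, ListingID, Price, ZipCode}, {Price} is not a superkey ({Price}⁺ restricted to this set is {Address, Price}), so split on Price --> Address into {Address, Price} and {Bedrooms, City, ListDate, ListingID, Price, ZipCode}.
{Address, Price}: every determinant is a superkey — BCNF.
In {Bedrooms, City, ListDate, ListingID, Price, ZipCode}, {Bedrooms} is not a superkey ({Bedrooms}⁺ restricted to this set is {Bedrooms, Price}), so split on Bedrooms --> Price into {Bedrooms, Price} and {Bedrooms, City, ListDate, ListingID, ZipCode}.
{Bedrooms, Price}: every determinant is a superkey — BCNF.
{Bedrooms, City, ListDate, ListingID, ZipCode}: every determinant is a superkey — BCNF.

{Address, Price}; {Bedrooms, City, ListDate, ListingID, ZipCode}; {Bedrooms, Price}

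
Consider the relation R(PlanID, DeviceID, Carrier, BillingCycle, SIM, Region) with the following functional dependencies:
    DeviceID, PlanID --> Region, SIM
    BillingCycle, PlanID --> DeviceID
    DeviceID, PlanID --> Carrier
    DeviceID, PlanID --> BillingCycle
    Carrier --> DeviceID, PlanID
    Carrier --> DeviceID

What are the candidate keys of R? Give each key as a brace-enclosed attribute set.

{Carrier}⁺ = {BillingCycle, Carrier, DeviceID, PlanID, Region, SIM} — all of the relation — so {Carrier} is a candidate key.
{BillingCycle, PlanID}⁺ = {BillingCycle, Carrier, DeviceID, PlanID, Region, SIM} — all of the relation — so {BillingCycle, PlanID} is a candidate key.
{DeviceID, PlanID}⁺ = {BillingCycle, Carrier, DeviceID, PlanID, Region, SIM} — all of the relation — so {DeviceID, PlanID} is a candidate key.
These are minimal and exhaustive — every other superkey contains one of them.

{BillingCycle, PlanID}, {Carrier}, {DeviceID, PlanID}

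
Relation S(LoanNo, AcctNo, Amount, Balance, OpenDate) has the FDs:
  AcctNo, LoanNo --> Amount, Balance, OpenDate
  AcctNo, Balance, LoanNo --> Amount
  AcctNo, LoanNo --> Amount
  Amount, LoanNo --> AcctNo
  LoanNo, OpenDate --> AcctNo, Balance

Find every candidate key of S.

{LoanNo} never appears on the right of any FD, so every key must include it.
Closure of {AcctNo, LoanNo} is {AcctNo, Amount, Balance, LoanNo, OpenDate}, the whole schema; {AcctNo, LoanNo} is a candidate key.
Closure of {Amount, LoanNo} is {AcctNo, Amount, Balance, LoanNo, OpenDate}, the whole schema; {Amount, LoanNo} is a candidate key.
Closure of {LoanNo, OpenDate} is {AcctNo, Amount, Balance, LoanNo, OpenDate}, the whole schema; {LoanNo, OpenDate} is a candidate key.
Any other superkey properly contains one of these, so there are no further candidate keys.

{AcctNo, LoanNo}, {Amount, LoanNo}, {LoanNo, OpenDate}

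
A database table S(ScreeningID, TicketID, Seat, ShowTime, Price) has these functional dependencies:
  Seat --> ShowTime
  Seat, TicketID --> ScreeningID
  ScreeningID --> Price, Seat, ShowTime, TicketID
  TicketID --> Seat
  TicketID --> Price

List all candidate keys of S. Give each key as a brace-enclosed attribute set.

{ScreeningID}, {TicketID}

{ScreeningID} is a candidate key since {ScreeningID}⁺ = {Price, ScreeningID, Seat, ShowTime, TicketID} covers every attribute.
{TicketID} is a candidate key since {TicketID}⁺ = {Price, ScreeningID, Seat, ShowTime, TicketID} covers every attribute.
Any other superkey properly contains one of these, so there are no further candidate keys.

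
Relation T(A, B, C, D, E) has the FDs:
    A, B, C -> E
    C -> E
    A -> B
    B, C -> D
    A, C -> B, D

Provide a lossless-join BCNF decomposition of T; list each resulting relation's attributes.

{A, B}; {A, C, D}; {C, E}

Candidate key of the original relation: {A, C}.
{A, B, C, D, E}: {C} determines {C, E} here but is not a superkey — split on C -> E, giving {C, E} and {A, B, C, D}.
{C, E} is in BCNF.
{A, B, C, D}: {A} determines {A, B} here but is not a superkey — split on A -> B, giving {A, B} and {A, C, D}.
{A, B} is in BCNF.
{A, C, D} is in BCNF.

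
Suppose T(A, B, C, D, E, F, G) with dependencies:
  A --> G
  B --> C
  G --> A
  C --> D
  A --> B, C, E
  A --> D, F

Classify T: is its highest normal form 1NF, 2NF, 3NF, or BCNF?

2NF

Candidate keys: {A}, {G}. Prime attributes: {A, G}.
B --> C breaks BCNF: {B}⁺ = {B, C, D}, so {B} is not a superkey.
B --> C determines the non-prime attribute {C} from a non-superkey — 3NF is violated.
With only single-attribute keys there can be no partial dependency, so 2NF holds.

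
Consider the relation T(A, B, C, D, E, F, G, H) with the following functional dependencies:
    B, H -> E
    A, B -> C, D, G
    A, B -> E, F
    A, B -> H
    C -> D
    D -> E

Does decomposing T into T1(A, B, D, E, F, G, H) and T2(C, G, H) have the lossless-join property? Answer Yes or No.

The shared attributes are {G, H} and {G, H}⁺ = {G, H}.
T1 ⊄ {G, H} and T2 ⊄ {G, H}, so the split is lossy.

No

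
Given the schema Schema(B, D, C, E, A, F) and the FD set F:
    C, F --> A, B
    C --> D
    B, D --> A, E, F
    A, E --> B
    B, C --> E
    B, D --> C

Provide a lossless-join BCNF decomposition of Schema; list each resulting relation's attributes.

{A, B, E}; {A, C, E, F}; {C, D}

Candidate keys of the original relation: {A, C, E}, {A, D, E}, {B, C}, {B, D}, {C, F}.
{A, B, C, D, E, F}: {C} determines {C, D} here but is not a superkey — split on C --> D, giving {C, D} and {A, B, C, E, F}.
{C, D} is in BCNF.
{A, B, C, E, F}: {A, E} determines {A, B, E} here but is not a superkey — split on A, E --> B, giving {A, B, E} and {A, C, E, F}.
{A, B, E} is in BCNF.
{A, C, E, F} is in BCNF.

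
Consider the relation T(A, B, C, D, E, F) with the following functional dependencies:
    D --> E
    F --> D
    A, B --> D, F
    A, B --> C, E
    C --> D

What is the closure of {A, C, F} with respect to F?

{A, C, D, E, F}

Start with {A, C, F}.
F --> D applies; add {D} → now {A, C, D, F}.
D --> E applies; add {E} → now {A, C, D, E, F}.
No further FD applies.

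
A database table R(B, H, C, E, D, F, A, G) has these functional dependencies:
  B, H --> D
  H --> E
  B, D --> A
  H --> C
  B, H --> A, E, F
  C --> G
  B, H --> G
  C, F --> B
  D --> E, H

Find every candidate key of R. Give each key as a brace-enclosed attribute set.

{B, D} is a candidate key since {B, D}⁺ = {A, B, C, D, E, F, G, H} covers every attribute.
{B, H} is a candidate key since {B, H}⁺ = {A, B, C, D, E, F, G, H} covers every attribute.
{D, F} is a candidate key since {D, F}⁺ = {A, B, C, D, E, F, G, H} covers every attribute.
{F, H} is a candidate key since {F, H}⁺ = {A, B, C, D, E, F, G, H} covers every attribute.
These are minimal and exhaustive — every other superkey contains one of them.

{B, D}, {B, H}, {D, F}, {F, H}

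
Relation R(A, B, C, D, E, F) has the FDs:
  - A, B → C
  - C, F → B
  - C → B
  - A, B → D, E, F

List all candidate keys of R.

{A, B}, {A, C}

No FD produces {A}, so it must be in every candidate key.
{A, B}⁺ = {A, B, C, D, E, F} — all of the relation — so {A, B} is a candidate key.
{A, C}⁺ = {A, B, C, D, E, F} — all of the relation — so {A, C} is a candidate key.
Any other superkey properly contains one of these, so there are no further candidate keys.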